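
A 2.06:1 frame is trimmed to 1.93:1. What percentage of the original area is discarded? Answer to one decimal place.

The height stays; only width is cut (since 1.93:1 is narrower than 2.06:1).
Area ratio = (1.930)/(2.060) = 93.69%; the remaining 6.31% is cropped out.

6.3%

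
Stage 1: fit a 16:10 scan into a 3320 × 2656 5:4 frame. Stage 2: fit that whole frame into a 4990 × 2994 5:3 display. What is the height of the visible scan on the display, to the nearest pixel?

2339 px

16:10 in 3320×2656: fills the width, so the scan is 3320.00 × 2075.00.
The 5:4 canvas is height-limited in 4990×2994, giving 3742.50 × 2994.00; scale factor 1.1273.
The scan scales with it: height 2075.00 × 1.1273 ≈ 2339.06.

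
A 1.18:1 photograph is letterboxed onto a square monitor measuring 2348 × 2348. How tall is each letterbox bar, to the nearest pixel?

179 px

1.18:1 is wider than square, so it spans the full width.
That makes the image 1989.83 px tall (2348 / 1.180).
Leftover height: 2348 − 1989.83 = 358.17 px → 179.08 each side.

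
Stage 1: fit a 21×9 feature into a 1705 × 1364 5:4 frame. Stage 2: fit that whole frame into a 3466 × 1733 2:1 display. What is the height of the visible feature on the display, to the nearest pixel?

928 px

First fit — 21×9 into 1705×1364 spans the width: 1705.00 × 730.71.
The 5:4 canvas is height-limited in 3466×1733, giving 2166.25 × 1733.00; scale factor 1.2705.
Applying the same ×1.2705: 730.71 → 928.39.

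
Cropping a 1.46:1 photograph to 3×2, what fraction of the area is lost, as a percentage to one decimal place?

The width stays; only height is cut (since 3×2 is wider than 1.46:1).
(1.460)/(1.500) ≈ 0.973 of the area survives, leaving 2.67% discarded.

2.7%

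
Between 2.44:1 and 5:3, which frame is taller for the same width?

5:3

2.44 and 5:3 = 1.667; 2.44 > 1.667. The smaller width-to-height ratio is the taller frame.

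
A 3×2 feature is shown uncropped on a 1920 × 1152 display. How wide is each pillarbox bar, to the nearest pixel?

96 px

Since 1.500 < 1.667, the feature is height-limited.
That makes the image 1728.00 px wide (1152 × 3/2).
Leftover width: 1920 − 1728.00 = 192.00 px → 96.00 each side.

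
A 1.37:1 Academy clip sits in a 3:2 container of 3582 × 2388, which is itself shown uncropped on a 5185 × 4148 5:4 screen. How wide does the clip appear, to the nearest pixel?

First fit — 1.37:1 Academy into 3582×2388 spans the height: 3271.56 × 2388.00.
The 3:2 canvas is width-limited in 5185×4148, giving 5185.00 × 3456.67; scale factor 1.4475.
So the clip's width is 3271.56 × 1.4475 ≈ 4735.63.

4736 px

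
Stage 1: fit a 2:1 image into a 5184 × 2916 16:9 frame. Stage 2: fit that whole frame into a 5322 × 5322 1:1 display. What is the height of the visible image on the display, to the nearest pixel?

2661 px

2:1 in 5184×2916: fills the width, so the image is 5184.00 × 2592.00.
The 16:9 canvas is width-limited in 5322×5322, giving 5322.00 × 2993.62; scale factor 1.0266.
So the image's height is 2592.00 × 1.0266 ≈ 2661.00.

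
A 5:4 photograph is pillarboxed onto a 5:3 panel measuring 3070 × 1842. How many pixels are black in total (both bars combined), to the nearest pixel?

1413735 pixels

Since 1.250 < 1.667, the photograph is height-limited.
The photograph is 1842 × 5/4 ≈ 2302.5000 px wide.
3070 − 2302.5000 = 767.5000 px of bars.
Across the 1842-px span: 767.5000 × 1842 ≈ 1413735 px.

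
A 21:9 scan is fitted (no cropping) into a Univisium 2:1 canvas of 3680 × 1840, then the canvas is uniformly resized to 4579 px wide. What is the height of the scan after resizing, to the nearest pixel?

1962 px

At 3680×1840 the scan is width-limited, so height = 3680 × 9/21 ≈ 1577.14 px.
The frame scales by 4579/3680 = 1.2443; 1577.14 × 1.2443 ≈ 1962.43 px.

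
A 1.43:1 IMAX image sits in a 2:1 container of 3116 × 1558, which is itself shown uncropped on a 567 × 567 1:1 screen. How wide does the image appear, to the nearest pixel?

405 px

1.43:1 IMAX in 3116×1558: fills the height, so the image is 2227.94 × 1558.00.
Second fit — the 2:1 canvas into 567×567 spans the width: 567.00 × 283.50 (×0.1820 from 3116×1558).
So the image's width is 2227.94 × 0.1820 ≈ 405.40.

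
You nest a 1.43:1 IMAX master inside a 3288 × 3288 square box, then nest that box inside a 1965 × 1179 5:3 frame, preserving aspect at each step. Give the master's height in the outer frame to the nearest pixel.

824 px

1.43:1 IMAX in 3288×3288: fills the width, so the master is 3288.00 × 2299.30.
Second fit — the square canvas into 1965×1179 spans the height: 1179.00 × 1179.00 (×0.3586 from 3288×3288).
The master scales with it: height 2299.30 × 0.3586 ≈ 824.48.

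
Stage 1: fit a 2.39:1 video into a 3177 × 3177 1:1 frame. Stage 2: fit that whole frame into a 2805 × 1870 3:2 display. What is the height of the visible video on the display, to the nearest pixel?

First fit — 2.39:1 into 3177×3177 spans the width: 3177.00 × 1329.29.
The 1:1 canvas is height-limited in 2805×1870, giving 1870.00 × 1870.00; scale factor 0.5886.
Applying the same ×0.5886: 1329.29 → 782.43.

782 px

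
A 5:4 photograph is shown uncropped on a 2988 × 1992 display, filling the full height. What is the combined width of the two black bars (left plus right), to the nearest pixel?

498 px

Content width = 1992 × 5/4 ≈ 2490.00 px.
Black = 2988 − 2490.00 = 498.00 px.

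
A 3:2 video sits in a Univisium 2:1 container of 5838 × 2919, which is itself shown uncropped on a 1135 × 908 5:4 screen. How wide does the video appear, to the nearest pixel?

851 px

Inside the 5838×2919 canvas the video is height-limited at 4378.50 × 2919.00.
The Univisium 2:1 canvas is width-limited in 1135×908, giving 1135.00 × 567.50; scale factor 0.1944.
Applying the same ×0.1944: 4378.50 → 851.25.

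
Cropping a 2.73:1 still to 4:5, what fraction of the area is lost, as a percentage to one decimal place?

The height stays; only width is cut (since 4:5 is narrower than 2.73:1).
Area ratio = (0.800)/(2.730) = 29.30%; the remaining 70.70% is cropped out.

70.7%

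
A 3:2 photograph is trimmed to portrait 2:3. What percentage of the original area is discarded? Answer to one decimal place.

Going from 3:2 to portrait 2:3 means cutting width while keeping height.
(0.667)/(1.500) ≈ 0.444 of the area survives, leaving 55.56% discarded.

55.6%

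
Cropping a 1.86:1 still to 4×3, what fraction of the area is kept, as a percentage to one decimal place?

71.7%

Going from 1.86:1 to 4×3 means cutting width while keeping height.
(1.333)/(1.860) ≈ 0.717 of the area survives.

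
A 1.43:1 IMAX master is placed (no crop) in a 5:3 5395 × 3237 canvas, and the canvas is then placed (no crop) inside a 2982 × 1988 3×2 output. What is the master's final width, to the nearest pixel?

Inside the 5395×3237 canvas the master is height-limited at 4628.91 × 3237.00.
The 5:3 canvas is width-limited in 2982×1988, giving 2982.00 × 1789.20; scale factor 0.5527.
Applying the same ×0.5527: 4628.91 → 2558.56.

2559 px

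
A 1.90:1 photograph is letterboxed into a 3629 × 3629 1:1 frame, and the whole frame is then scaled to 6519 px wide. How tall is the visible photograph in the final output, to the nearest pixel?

Fitted into 3629×3629, the photograph spans the width; its height is 3629 / 1.900 ≈ 1910.00 px.
Scaling 3629 → 6519 is ×1.7964, so the height becomes 1910.00 × 1.7964 ≈ 3431.05 px.

3431 px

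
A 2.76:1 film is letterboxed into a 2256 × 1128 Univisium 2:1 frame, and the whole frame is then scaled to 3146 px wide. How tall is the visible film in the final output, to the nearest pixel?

Fitted into 2256×1128, the film spans the width; its height is 2256 / 2.760 ≈ 817.39 px.
Resizing to 3146 px wide multiplies everything by 1.3945: 817.39 → 1139.86 px.

1140 px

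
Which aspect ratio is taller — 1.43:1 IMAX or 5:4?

1.43 and 5:4 = 1.25; 1.43 > 1.25. The smaller width-to-height ratio is the taller frame.

5:4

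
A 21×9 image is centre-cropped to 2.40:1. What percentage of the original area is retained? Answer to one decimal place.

The width stays; only height is cut (since 2.40:1 is wider than 21×9).
Fraction kept = (2.333)/(2.400) ≈ 97.22%.

97.2%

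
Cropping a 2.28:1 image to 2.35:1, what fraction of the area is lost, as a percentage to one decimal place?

3.0%

2.35:1 is wider than 2.28:1, so the crop keeps the full width and trims the height.
Fraction kept = (2.280)/(2.350) ≈ 97.02%, so 2.98% is lost.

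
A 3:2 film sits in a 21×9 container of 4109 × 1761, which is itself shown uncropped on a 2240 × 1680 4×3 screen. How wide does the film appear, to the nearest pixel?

1440 px

First fit — 3:2 into 4109×1761 spans the height: 2641.50 × 1761.00.
21×9 in 2240×1680: fills the width, so the intermediate becomes 2240.00 × 960.00 — a scale of ×0.5451.
Applying the same ×0.5451: 2641.50 → 1440.00.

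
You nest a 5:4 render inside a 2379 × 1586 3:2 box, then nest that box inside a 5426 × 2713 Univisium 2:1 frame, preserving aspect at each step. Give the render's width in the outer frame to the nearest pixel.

5:4 in 2379×1586: fills the height, so the render is 1982.50 × 1586.00.
The 3:2 canvas is height-limited in 5426×2713, giving 4069.50 × 2713.00; scale factor 1.7106.
Applying the same ×1.7106: 1982.50 → 3391.25.

3391 px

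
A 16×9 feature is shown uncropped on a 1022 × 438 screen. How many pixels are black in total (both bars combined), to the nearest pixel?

106580 pixels

16×9 (1.778) < 21×9 (2.333), so the feature fills the height.
The feature is 438 × 16/9 ≈ 778.6667 px wide.
1022 − 778.6667 = 243.3333 px of bars.
Across the 438-px span: 243.3333 × 438 ≈ 106580 px.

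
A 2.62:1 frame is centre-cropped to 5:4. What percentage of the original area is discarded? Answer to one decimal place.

52.3%

Going from 2.62:1 to 5:4 means cutting width while keeping height.
(1.250)/(2.620) ≈ 0.477 of the area survives, leaving 52.29% discarded.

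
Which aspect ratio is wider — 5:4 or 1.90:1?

5:4 = 1.25 and 1.9; 1.9 > 1.25.

1.90:1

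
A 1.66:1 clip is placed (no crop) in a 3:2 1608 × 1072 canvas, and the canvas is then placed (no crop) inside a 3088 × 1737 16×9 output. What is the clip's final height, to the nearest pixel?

1.66:1 in 1608×1072: fills the width, so the clip is 1608.00 × 968.67.
Second fit — the 3:2 canvas into 3088×1737 spans the height: 2605.50 × 1737.00 (×1.6203 from 1608×1072).
Applying the same ×1.6203: 968.67 → 1569.58.

1570 px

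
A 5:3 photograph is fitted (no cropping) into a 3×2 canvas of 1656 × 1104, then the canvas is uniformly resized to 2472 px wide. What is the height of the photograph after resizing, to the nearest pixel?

1483 px

In the 1656×1104 frame the photograph fills the width: height = 1656 × 3/5 ≈ 993.60 px.
Scaling 1656 → 2472 is ×1.4928, so the height becomes 993.60 × 1.4928 ≈ 1483.20 px.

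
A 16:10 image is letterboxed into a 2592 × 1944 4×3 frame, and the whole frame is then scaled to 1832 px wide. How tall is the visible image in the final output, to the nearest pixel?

1145 px

At 2592×1944 the image is width-limited, so height = 2592 × 10/16 ≈ 1620.00 px.
The frame scales by 1832/2592 = 0.7068; 1620.00 × 0.7068 ≈ 1145.00 px.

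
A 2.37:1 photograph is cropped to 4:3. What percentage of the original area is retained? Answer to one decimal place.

56.3%

4:3 is narrower than 2.37:1, so the crop keeps the full height and trims the width.
(1.333)/(2.370) ≈ 0.563 of the area survives.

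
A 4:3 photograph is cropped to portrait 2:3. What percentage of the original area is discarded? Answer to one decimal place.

50.0%

The height stays; only width is cut (since portrait 2:3 is narrower than 4:3).
(0.667)/(1.333) ≈ 0.500 of the area survives, leaving 50.00% discarded.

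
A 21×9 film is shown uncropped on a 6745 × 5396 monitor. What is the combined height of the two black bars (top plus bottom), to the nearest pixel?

Since 2.333 > 1.250, the film is width-limited.
That makes the image 2890.71 px tall (6745 × 9/21).
5396 − 2890.71 = 2505.29 px of bars.

2505 px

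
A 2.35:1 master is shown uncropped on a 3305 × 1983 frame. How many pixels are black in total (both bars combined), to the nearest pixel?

1905719 pixels

Since 2.350 > 1.667, the master is width-limited.
That makes the image 1406.3830 px tall (3305 / 2.350).
1983 − 1406.3830 = 576.6170 px of bars.
Across the 3305-px span: 576.6170 × 3305 ≈ 1905719 px.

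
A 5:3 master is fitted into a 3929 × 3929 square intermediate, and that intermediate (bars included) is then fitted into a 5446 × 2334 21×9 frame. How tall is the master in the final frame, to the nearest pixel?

First fit — 5:3 into 3929×3929 spans the width: 3929.00 × 2357.40.
square in 5446×2334: fills the height, so the intermediate becomes 2334.00 × 2334.00 — a scale of ×0.5940.
So the master's height is 2357.40 × 0.5940 ≈ 1400.40.

1400 px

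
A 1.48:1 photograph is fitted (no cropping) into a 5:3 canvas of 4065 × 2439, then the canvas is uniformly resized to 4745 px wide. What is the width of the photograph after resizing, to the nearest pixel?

Fitted into 4065×2439, the photograph spans the height; its width is 2439 × 1.480 ≈ 3609.72 px.
The frame scales by 4745/4065 = 1.1673; 3609.72 × 1.1673 ≈ 4213.56 px.

4214 px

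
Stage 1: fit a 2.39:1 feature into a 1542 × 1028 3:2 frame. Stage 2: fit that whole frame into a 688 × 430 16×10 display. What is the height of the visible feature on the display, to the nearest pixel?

270 px

First fit — 2.39:1 into 1542×1028 spans the width: 1542.00 × 645.19.
3:2 in 688×430: fills the height, so the intermediate becomes 645.00 × 430.00 — a scale of ×0.4183.
The feature scales with it: height 645.19 × 0.4183 ≈ 269.87.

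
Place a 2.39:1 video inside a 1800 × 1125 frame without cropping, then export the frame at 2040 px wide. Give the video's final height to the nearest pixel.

854 px

Fitted into 1800×1125, the video spans the width; its height is 1800 / 2.390 ≈ 753.14 px.
The frame scales by 2040/1800 = 1.1333; 753.14 × 1.1333 ≈ 853.56 px.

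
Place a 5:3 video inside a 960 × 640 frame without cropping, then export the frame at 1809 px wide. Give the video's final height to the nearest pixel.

In the 960×640 frame the video fills the width: height = 960 × 3/5 ≈ 576.00 px.
The frame scales by 1809/960 = 1.8844; 576.00 × 1.8844 ≈ 1085.40 px.

1085 px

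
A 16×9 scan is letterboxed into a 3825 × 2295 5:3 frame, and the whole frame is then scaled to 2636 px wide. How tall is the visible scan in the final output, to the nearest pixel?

1483 px

At 3825×2295 the scan is width-limited, so height = 3825 × 9/16 ≈ 2151.56 px.
Resizing to 2636 px wide multiplies everything by 0.6892: 2151.56 → 1482.75 px.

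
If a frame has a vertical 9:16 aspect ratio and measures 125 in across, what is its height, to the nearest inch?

222 in

At vertical 9:16, 125 × 16/9 ≈ 222.22.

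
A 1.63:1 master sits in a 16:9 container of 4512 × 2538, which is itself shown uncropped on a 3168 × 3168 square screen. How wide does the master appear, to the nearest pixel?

2905 px

First fit — 1.63:1 into 4512×2538 spans the height: 4136.94 × 2538.00.
Second fit — the 16:9 canvas into 3168×3168 spans the width: 3168.00 × 1782.00 (×0.7021 from 4512×2538).
Applying the same ×0.7021: 4136.94 → 2904.66.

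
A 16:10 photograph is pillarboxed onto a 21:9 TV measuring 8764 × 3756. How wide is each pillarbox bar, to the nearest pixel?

16:10 (1.600) < 21:9 (2.333), so the photograph fills the height.
That makes the image 6009.60 px wide (3756 × 16/10).
8764 − 6009.60 = 2754.40 px of bars (1377.20 each).

1377 px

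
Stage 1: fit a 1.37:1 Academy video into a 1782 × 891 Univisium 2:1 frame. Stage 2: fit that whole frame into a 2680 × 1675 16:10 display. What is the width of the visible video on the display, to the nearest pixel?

1836 px

Inside the 1782×891 canvas the video is height-limited at 1220.67 × 891.00.
Second fit — the Univisium 2:1 canvas into 2680×1675 spans the width: 2680.00 × 1340.00 (×1.5039 from 1782×891).
So the video's width is 1220.67 × 1.5039 ≈ 1835.80.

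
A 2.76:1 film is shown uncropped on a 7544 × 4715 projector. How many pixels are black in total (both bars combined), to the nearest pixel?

Since 2.760 > 1.600, the film is width-limited.
The film is 7544 / 2.760 ≈ 2733.3333 px tall.
Leftover height: 4715 − 2733.3333 = 1981.6667 px.
Across the 7544-px span: 1981.6667 × 7544 ≈ 14949693 px.

14949693 pixels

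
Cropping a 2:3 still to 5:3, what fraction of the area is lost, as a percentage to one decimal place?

Going from 2:3 to 5:3 means cutting height while keeping width.
Area ratio = (0.667)/(1.667) = 40.00%; the remaining 60.00% is cropped out.

60.0%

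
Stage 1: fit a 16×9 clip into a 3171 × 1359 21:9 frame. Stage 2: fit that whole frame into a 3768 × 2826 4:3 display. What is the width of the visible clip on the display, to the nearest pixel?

First fit — 16×9 into 3171×1359 spans the height: 2416.00 × 1359.00.
The 21:9 canvas is width-limited in 3768×2826, giving 3768.00 × 1614.86; scale factor 1.1883.
The clip scales with it: width 2416.00 × 1.1883 ≈ 2870.86.

2871 px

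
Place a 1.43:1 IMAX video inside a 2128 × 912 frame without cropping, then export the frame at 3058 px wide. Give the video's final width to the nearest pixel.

1874 px

At 2128×912 the video is height-limited, so width = 912 × 1.430 ≈ 1304.16 px.
Resizing to 3058 px wide multiplies everything by 1.4370: 1304.16 → 1874.12 px.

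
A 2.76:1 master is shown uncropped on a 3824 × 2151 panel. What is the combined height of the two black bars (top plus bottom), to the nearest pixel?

2.76:1 is wider than 16×9, so it spans the full width.
Content height = 3824 / 2.760 ≈ 1385.51 px.
2151 − 1385.51 = 765.49 px of bars.

765 px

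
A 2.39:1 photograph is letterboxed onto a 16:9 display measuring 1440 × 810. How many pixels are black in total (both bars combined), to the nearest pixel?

298785 pixels

Since 2.390 > 1.778, the photograph is width-limited.
That makes the image 602.5105 px tall (1440 / 2.390).
Black = 810 − 602.5105 = 207.4895 px.
Across the 1440-px span: 207.4895 × 1440 ≈ 298785 px.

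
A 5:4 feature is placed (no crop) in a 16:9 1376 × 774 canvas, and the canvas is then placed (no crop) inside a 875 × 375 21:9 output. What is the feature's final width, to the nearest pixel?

Inside the 1376×774 canvas the feature is height-limited at 967.50 × 774.00.
The 16:9 canvas is height-limited in 875×375, giving 666.67 × 375.00; scale factor 0.4845.
Applying the same ×0.4845: 967.50 → 468.75.

469 px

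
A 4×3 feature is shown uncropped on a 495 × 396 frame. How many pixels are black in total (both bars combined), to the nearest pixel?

12251 pixels

4×3 (1.333) > 5:4 (1.250), so the feature fills the width.
The feature is 495 × 3/4 ≈ 371.2500 px tall.
Black = 396 − 371.2500 = 24.7500 px.
Across the 495-px span: 24.7500 × 495 ≈ 12251 px.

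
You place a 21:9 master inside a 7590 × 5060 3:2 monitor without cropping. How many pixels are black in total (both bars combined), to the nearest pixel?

Since 2.333 > 1.500, the master is width-limited.
The master is 7590 × 9/21 ≈ 3252.8571 px tall.
Black = 5060 − 3252.8571 = 1807.1429 px.
Across the 7590-px span: 1807.1429 × 7590 ≈ 13716214 px.

13716214 pixels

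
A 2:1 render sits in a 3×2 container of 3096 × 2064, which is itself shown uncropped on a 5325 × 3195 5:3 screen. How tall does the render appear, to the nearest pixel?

2396 px

First fit — 2:1 into 3096×2064 spans the width: 3096.00 × 1548.00.
The 3×2 canvas is height-limited in 5325×3195, giving 4792.50 × 3195.00; scale factor 1.5480.
So the render's height is 1548.00 × 1.5480 ≈ 2396.25.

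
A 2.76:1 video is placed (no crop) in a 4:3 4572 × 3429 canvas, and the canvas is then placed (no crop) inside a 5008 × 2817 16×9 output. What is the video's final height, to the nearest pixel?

1361 px

2.76:1 in 4572×3429: fills the width, so the video is 4572.00 × 1656.52.
4:3 in 5008×2817: fills the height, so the intermediate becomes 3756.00 × 2817.00 — a scale of ×0.8215.
The video scales with it: height 1656.52 × 0.8215 ≈ 1360.87.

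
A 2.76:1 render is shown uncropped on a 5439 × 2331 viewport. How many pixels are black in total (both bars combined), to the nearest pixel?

Since 2.760 > 2.333, the render is width-limited.
The render is 5439 / 2.760 ≈ 1970.6522 px tall.
Black = 2331 − 1970.6522 = 360.3478 px.
That's 360.3478 × 5439 ≈ 1959932 black pixels.

1959932 pixels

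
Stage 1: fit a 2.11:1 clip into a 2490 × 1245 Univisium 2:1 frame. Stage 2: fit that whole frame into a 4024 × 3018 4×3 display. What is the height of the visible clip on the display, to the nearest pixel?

1907 px

Inside the 2490×1245 canvas the clip is width-limited at 2490.00 × 1180.09.
The Univisium 2:1 canvas is width-limited in 4024×3018, giving 4024.00 × 2012.00; scale factor 1.6161.
Applying the same ×1.6161: 1180.09 → 1907.11.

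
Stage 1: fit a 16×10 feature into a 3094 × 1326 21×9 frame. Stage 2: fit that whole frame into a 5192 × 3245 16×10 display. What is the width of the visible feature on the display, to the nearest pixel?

16×10 in 3094×1326: fills the height, so the feature is 2121.60 × 1326.00.
Second fit — the 21×9 canvas into 5192×3245 spans the width: 5192.00 × 2225.14 (×1.6781 from 3094×1326).
The feature scales with it: width 2121.60 × 1.6781 ≈ 3560.23.

3560 px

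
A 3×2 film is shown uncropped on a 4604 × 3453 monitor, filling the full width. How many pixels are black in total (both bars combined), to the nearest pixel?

That makes the image 3069.3333 px tall (4604 × 2/3).
Leftover height: 3453 − 3069.3333 = 383.6667 px.
That's 383.6667 × 4604 ≈ 1766401 black pixels.

1766401 pixels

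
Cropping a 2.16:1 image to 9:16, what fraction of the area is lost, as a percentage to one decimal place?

74.0%

Going from 2.16:1 to 9:16 means cutting width while keeping height.
Fraction kept = (0.562)/(2.160) ≈ 26.04%, so 73.96% is lost.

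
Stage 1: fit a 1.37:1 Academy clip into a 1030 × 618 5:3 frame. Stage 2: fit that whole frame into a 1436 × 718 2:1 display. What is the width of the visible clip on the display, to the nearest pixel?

1.37:1 Academy in 1030×618: fills the height, so the clip is 846.66 × 618.00.
The 5:3 canvas is height-limited in 1436×718, giving 1196.67 × 718.00; scale factor 1.1618.
The clip scales with it: width 846.66 × 1.1618 ≈ 983.66.

984 px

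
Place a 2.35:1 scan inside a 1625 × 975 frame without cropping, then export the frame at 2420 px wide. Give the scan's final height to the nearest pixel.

In the 1625×975 frame the scan fills the width: height = 1625 / 2.350 ≈ 691.49 px.
Scaling 1625 → 2420 is ×1.4892, so the height becomes 691.49 × 1.4892 ≈ 1029.79 px.

1030 px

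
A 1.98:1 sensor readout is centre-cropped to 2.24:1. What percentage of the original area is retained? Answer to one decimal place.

Going from 1.98:1 to 2.24:1 means cutting height while keeping width.
Fraction kept = (1.980)/(2.240) ≈ 88.39%.

88.4%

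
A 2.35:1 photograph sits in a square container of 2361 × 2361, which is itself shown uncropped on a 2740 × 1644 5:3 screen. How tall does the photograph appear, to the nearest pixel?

700 px

First fit — 2.35:1 into 2361×2361 spans the width: 2361.00 × 1004.68.
square in 2740×1644: fills the height, so the intermediate becomes 1644.00 × 1644.00 — a scale of ×0.6963.
The photograph scales with it: height 1004.68 × 0.6963 ≈ 699.57.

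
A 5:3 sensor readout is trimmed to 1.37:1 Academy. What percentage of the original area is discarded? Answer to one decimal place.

1.37:1 Academy is narrower than 5:3, so the crop keeps the full height and trims the width.
Area ratio = (1.370)/(1.667) = 82.20%; the remaining 17.80% is cropped out.

17.8%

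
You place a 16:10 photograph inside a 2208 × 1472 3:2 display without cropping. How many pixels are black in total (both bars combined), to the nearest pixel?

16:10 is wider than 3:2, so it spans the full width.
Content height = 2208 × 10/16 ≈ 1380.0000 px.
Black = 1472 − 1380.0000 = 92.0000 px.
Bar area = 92.0000 × 2208 ≈ 203136 px.

203136 pixels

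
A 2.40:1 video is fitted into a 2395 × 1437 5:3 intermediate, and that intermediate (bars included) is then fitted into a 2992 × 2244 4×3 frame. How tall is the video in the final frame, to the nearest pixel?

1247 px

First fit — 2.40:1 into 2395×1437 spans the width: 2395.00 × 997.92.
The 5:3 canvas is width-limited in 2992×2244, giving 2992.00 × 1795.20; scale factor 1.2493.
The video scales with it: height 997.92 × 1.2493 ≈ 1246.67.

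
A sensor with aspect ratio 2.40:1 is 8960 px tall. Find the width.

21504 px

Width = 8960 × 2.400 = 21504.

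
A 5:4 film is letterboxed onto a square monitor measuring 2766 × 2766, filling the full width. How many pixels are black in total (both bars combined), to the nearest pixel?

1530151 pixels

Content height = 2766 × 4/5 ≈ 2212.8000 px.
Black = 2766 − 2212.8000 = 553.2000 px.
That's 553.2000 × 2766 ≈ 1530151 black pixels.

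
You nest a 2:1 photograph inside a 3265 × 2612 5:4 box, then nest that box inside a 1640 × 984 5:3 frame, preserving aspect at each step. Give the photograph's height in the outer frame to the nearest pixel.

Inside the 3265×2612 canvas the photograph is width-limited at 3265.00 × 1632.50.
Second fit — the 5:4 canvas into 1640×984 spans the height: 1230.00 × 984.00 (×0.3767 from 3265×2612).
Applying the same ×0.3767: 1632.50 → 615.00.

615 px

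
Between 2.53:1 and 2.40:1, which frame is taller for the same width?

2.40:1

2.53 and 2.4; 2.53 > 2.4. The smaller width-to-height ratio is the taller frame.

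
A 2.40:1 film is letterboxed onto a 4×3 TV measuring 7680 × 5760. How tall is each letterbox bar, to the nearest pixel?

2.40:1 (2.400) > 4×3 (1.333), so the film fills the width.
That makes the image 3200.00 px tall (7680 / 2.400).
Leftover height: 5760 − 3200.00 = 2560.00 px → 1280.00 each side.

1280 px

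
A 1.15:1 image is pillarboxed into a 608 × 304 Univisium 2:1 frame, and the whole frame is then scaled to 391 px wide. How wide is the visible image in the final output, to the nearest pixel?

225 px

In the 608×304 frame the image fills the height: width = 304 × 1.150 ≈ 349.60 px.
The frame scales by 391/608 = 0.6431; 349.60 × 0.6431 ≈ 224.82 px.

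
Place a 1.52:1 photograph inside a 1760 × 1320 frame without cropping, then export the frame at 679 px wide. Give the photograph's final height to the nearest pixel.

Fitted into 1760×1320, the photograph spans the width; its height is 1760 / 1.520 ≈ 1157.89 px.
The frame scales by 679/1760 = 0.3858; 1157.89 × 0.3858 ≈ 446.71 px.

447 px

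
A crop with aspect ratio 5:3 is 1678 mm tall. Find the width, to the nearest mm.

2797 mm

1678 × 5/3 = 2796.67.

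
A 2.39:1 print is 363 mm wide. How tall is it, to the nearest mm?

Height = 363 / 2.390 = 151.88.

152 mm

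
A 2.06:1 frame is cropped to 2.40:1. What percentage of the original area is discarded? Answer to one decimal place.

The width stays; only height is cut (since 2.40:1 is wider than 2.06:1).
Fraction kept = (2.060)/(2.400) ≈ 85.83%, so 14.17% is lost.

14.2%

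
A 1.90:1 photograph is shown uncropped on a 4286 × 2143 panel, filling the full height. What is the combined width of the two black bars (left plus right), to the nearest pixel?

Content width = 2143 × 1.900 ≈ 4071.70 px.
Black = 4286 − 4071.70 = 214.30 px.

214 px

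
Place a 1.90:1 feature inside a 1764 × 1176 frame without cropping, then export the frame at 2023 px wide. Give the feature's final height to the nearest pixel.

1065 px

At 1764×1176 the feature is width-limited, so height = 1764 / 1.900 ≈ 928.42 px.
Resizing to 2023 px wide multiplies everything by 1.1468: 928.42 → 1064.74 px.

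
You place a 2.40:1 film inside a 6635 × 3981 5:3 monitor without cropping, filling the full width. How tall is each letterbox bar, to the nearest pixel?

Content height = 6635 / 2.400 ≈ 2764.58 px.
3981 − 2764.58 = 1216.42 px of bars (608.21 each).

608 px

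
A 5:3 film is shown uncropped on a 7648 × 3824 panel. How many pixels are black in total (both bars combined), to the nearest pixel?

Since 1.667 < 2.000, the film is height-limited.
That makes the image 6373.3333 px wide (3824 × 5/3).
7648 − 6373.3333 = 1274.6667 px of bars.
That's 1274.6667 × 3824 ≈ 4874325 black pixels.

4874325 pixels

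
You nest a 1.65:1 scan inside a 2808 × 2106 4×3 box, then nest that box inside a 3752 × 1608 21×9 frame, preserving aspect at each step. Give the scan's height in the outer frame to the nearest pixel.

Inside the 2808×2106 canvas the scan is width-limited at 2808.00 × 1701.82.
The 4×3 canvas is height-limited in 3752×1608, giving 2144.00 × 1608.00; scale factor 0.7635.
The scan scales with it: height 1701.82 × 0.7635 ≈ 1299.39.

1299 px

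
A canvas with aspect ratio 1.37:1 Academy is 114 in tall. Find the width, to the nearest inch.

At 1.37:1 Academy, 114 × 1.370 ≈ 156.18.

156 in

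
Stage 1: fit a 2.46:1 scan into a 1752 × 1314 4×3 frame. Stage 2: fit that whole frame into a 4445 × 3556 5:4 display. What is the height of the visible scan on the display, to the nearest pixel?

2.46:1 in 1752×1314: fills the width, so the scan is 1752.00 × 712.20.
Second fit — the 4×3 canvas into 4445×3556 spans the width: 4445.00 × 3333.75 (×2.5371 from 1752×1314).
So the scan's height is 712.20 × 2.5371 ≈ 1806.91.

1807 px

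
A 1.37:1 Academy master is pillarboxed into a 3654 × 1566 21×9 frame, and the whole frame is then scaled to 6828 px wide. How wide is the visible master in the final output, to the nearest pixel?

At 3654×1566 the master is height-limited, so width = 1566 × 1.370 ≈ 2145.42 px.
The frame scales by 6828/3654 = 1.8686; 2145.42 × 1.8686 ≈ 4009.01 px.

4009 px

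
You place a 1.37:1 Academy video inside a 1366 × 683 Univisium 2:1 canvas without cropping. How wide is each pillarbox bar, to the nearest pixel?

Since 1.370 < 2.000, the video is height-limited.
Content width = 683 × 1.370 ≈ 935.71 px.
Black = 1366 − 935.71 = 430.29 px, or 215.15 per bar.

215 px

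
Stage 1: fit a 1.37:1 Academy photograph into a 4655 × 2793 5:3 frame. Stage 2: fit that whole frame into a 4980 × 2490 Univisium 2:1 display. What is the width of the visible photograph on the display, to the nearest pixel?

3411 px

1.37:1 Academy in 4655×2793: fills the height, so the photograph is 3826.41 × 2793.00.
Second fit — the 5:3 canvas into 4980×2490 spans the height: 4150.00 × 2490.00 (×0.8915 from 4655×2793).
The photograph scales with it: width 3826.41 × 0.8915 ≈ 3411.30.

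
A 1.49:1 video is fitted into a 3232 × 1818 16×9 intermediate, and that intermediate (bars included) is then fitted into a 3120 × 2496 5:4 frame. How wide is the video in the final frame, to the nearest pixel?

2615 px

First fit — 1.49:1 into 3232×1818 spans the height: 2708.82 × 1818.00.
Second fit — the 16×9 canvas into 3120×2496 spans the width: 3120.00 × 1755.00 (×0.9653 from 3232×1818).
So the video's width is 2708.82 × 0.9653 ≈ 2614.95.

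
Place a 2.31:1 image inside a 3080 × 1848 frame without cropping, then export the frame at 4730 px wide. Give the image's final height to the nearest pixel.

Fitted into 3080×1848, the image spans the width; its height is 3080 / 2.310 ≈ 1333.33 px.
The frame scales by 4730/3080 = 1.5357; 1333.33 × 1.5357 ≈ 2047.62 px.

2048 px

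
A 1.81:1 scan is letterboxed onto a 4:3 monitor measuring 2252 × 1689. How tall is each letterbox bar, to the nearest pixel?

222 px

Since 1.810 > 1.333, the scan is width-limited.
That makes the image 1244.20 px tall (2252 / 1.810).
Black = 1689 − 1244.20 = 444.80 px, or 222.40 per bar.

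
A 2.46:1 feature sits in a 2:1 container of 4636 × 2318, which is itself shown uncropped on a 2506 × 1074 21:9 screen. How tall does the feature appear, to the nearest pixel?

873 px

2.46:1 in 4636×2318: fills the width, so the feature is 4636.00 × 1884.55.
Second fit — the 2:1 canvas into 2506×1074 spans the height: 2148.00 × 1074.00 (×0.4633 from 4636×2318).
The feature scales with it: height 1884.55 × 0.4633 ≈ 873.17.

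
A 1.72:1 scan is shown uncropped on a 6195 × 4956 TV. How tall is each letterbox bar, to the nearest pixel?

Since 1.720 > 1.250, the scan is width-limited.
That makes the image 3601.74 px tall (6195 / 1.720).
Leftover height: 4956 − 3601.74 = 1354.26 px → 677.13 each side.

677 px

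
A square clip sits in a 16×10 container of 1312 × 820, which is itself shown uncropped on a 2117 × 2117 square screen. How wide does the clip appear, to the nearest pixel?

1323 px

First fit — square into 1312×820 spans the height: 820.00 × 820.00.
The 16×10 canvas is width-limited in 2117×2117, giving 2117.00 × 1323.12; scale factor 1.6136.
The clip scales with it: width 820.00 × 1.6136 ≈ 1323.12.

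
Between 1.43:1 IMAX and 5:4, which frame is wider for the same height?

1.43:1 IMAX

1.43 and 5:4 = 1.25; 1.43 > 1.25.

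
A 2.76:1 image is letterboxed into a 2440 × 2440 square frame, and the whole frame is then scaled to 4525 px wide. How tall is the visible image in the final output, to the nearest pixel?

1639 px

In the 2440×2440 frame the image fills the width: height = 2440 / 2.760 ≈ 884.06 px.
Scaling 2440 → 4525 is ×1.8545, so the height becomes 884.06 × 1.8545 ≈ 1639.49 px.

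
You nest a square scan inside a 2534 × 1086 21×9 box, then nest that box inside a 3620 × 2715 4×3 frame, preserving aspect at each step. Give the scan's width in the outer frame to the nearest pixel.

1551 px

Inside the 2534×1086 canvas the scan is height-limited at 1086.00 × 1086.00.
Second fit — the 21×9 canvas into 3620×2715 spans the width: 3620.00 × 1551.43 (×1.4286 from 2534×1086).
Applying the same ×1.4286: 1086.00 → 1551.43.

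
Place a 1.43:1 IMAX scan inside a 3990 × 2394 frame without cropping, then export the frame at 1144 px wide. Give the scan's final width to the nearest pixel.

Fitted into 3990×2394, the scan spans the height; its width is 2394 × 1.430 ≈ 3423.42 px.
Scaling 3990 → 1144 is ×0.2867, so the width becomes 3423.42 × 0.2867 ≈ 981.55 px.

982 px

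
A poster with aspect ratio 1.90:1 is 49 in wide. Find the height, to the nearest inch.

Height = 49 / 1.900 = 25.79.

26 in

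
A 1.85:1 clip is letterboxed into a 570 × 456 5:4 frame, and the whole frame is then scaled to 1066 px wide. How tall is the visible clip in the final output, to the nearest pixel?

576 px

At 570×456 the clip is width-limited, so height = 570 / 1.850 ≈ 308.11 px.
The frame scales by 1066/570 = 1.8702; 308.11 × 1.8702 ≈ 576.22 px.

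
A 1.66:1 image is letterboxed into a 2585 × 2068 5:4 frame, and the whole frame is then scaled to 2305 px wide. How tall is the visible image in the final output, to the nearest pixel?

1389 px

At 2585×2068 the image is width-limited, so height = 2585 / 1.660 ≈ 1557.23 px.
Resizing to 2305 px wide multiplies everything by 0.8917: 1557.23 → 1388.55 px.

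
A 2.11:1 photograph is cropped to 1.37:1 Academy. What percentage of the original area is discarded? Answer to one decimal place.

35.1%

1.37:1 Academy is narrower than 2.11:1, so the crop keeps the full height and trims the width.
(1.370)/(2.110) ≈ 0.649 of the area survives, leaving 35.07% discarded.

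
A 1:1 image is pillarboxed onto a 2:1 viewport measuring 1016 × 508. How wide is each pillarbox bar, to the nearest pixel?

254 px

1:1 (1.000) < 2:1 (2.000), so the image fills the height.
The image is 508 × 1/1 ≈ 508.00 px wide.
Leftover width: 1016 − 508.00 = 508.00 px → 254.00 each side.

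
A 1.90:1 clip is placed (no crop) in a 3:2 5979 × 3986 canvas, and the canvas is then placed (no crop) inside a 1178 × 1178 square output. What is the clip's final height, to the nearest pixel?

620 px

1.90:1 in 5979×3986: fills the width, so the clip is 5979.00 × 3146.84.
The 3:2 canvas is width-limited in 1178×1178, giving 1178.00 × 785.33; scale factor 0.1970.
So the clip's height is 3146.84 × 0.1970 ≈ 620.00.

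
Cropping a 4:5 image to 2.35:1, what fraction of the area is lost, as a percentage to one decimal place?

The width stays; only height is cut (since 2.35:1 is wider than 4:5).
Fraction kept = (0.800)/(2.350) ≈ 34.04%, so 65.96% is lost.

66.0%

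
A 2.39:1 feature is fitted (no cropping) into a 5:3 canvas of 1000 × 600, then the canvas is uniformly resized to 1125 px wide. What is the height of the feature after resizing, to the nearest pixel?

471 px

In the 1000×600 frame the feature fills the width: height = 1000 / 2.390 ≈ 418.41 px.
Scaling 1000 → 1125 is ×1.1250, so the height becomes 418.41 × 1.1250 ≈ 470.71 px.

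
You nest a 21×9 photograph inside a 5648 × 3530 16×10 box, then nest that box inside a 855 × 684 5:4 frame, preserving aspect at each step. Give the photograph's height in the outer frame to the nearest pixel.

Inside the 5648×3530 canvas the photograph is width-limited at 5648.00 × 2420.57.
16×10 in 855×684: fills the width, so the intermediate becomes 855.00 × 534.38 — a scale of ×0.1514.
So the photograph's height is 2420.57 × 0.1514 ≈ 366.43.

366 px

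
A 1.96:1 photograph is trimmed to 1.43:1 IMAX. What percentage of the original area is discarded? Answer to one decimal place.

The height stays; only width is cut (since 1.43:1 IMAX is narrower than 1.96:1).
(1.430)/(1.960) ≈ 0.730 of the area survives, leaving 27.04% discarded.

27.0%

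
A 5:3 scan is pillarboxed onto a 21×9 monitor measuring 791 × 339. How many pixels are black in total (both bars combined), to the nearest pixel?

76614 pixels

Since 1.667 < 2.333, the scan is height-limited.
The scan is 339 × 5/3 ≈ 565.0000 px wide.
791 − 565.0000 = 226.0000 px of bars.
Bar area = 226.0000 × 339 ≈ 76614 px.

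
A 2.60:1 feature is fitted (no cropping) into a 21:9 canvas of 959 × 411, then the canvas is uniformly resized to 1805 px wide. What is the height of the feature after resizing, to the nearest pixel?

At 959×411 the feature is width-limited, so height = 959 / 2.600 ≈ 368.85 px.
Resizing to 1805 px wide multiplies everything by 1.8822: 368.85 → 694.23 px.

694 px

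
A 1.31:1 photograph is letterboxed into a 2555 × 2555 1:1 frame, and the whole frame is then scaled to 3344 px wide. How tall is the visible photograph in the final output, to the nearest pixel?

2553 px

In the 2555×2555 frame the photograph fills the width: height = 2555 / 1.310 ≈ 1950.38 px.
The frame scales by 3344/2555 = 1.3088; 1950.38 × 1.3088 ≈ 2552.67 px.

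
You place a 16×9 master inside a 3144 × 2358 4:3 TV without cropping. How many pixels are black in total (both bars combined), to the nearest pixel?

1853388 pixels

16×9 (1.778) > 4:3 (1.333), so the master fills the width.
The master is 3144 × 9/16 ≈ 1768.5000 px tall.
2358 − 1768.5000 = 589.5000 px of bars.
Bar area = 589.5000 × 3144 ≈ 1853388 px.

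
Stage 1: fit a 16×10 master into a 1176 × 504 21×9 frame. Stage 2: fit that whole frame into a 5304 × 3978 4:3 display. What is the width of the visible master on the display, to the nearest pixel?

First fit — 16×10 into 1176×504 spans the height: 806.40 × 504.00.
21×9 in 5304×3978: fills the width, so the intermediate becomes 5304.00 × 2273.14 — a scale of ×4.5102.
The master scales with it: width 806.40 × 4.5102 ≈ 3637.03.

3637 px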